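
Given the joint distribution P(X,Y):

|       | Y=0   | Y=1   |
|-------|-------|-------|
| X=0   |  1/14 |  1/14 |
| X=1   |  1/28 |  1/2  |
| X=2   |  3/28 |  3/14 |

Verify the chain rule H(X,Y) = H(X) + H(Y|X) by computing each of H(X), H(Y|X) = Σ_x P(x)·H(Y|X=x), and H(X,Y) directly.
H(X) = 1.4098 bits, H(Y|X) = 0.6273 bits, H(X,Y) = 2.0371 bits

Marginal of X (row sums):
  P(X=0) = 1/14 + 1/14 = 1/7
  P(X=1) = 1/28 + 1/2 = 15/28
  P(X=2) = 3/28 + 3/14 = 9/28
H(X) = -[(1/7)·log₂(1/7) + (15/28)·log₂(15/28) + (9/28)·log₂(9/28)]
  = 0.40105 + 0.48239 + 0.52632 = 1.4098 bits

H(Y|X) = Σ_x P(x)·H(Y|X=x):
  X=0: P(X=0) = 1/7, P(Y|X=0) = (1/2, 1/2) → H(Y|X=0) = 1.00000
  X=1: P(X=1) = 15/28, P(Y|X=1) = (1/15, 14/15) → H(Y|X=1) = 0.35336
  X=2: P(X=2) = 9/28, P(Y|X=2) = (1/3, 2/3) → H(Y|X=2) = 0.91830
H(Y|X) = (1/7)·1.00000 + (15/28)·0.35336 + (9/28)·0.91830 = 0.6273 bits

H(X,Y) = -Σ_{x,y} P(x,y) log₂ P(x,y). Per-cell terms -P(x,y)·log₂P(x,y):
  X=0: 0.27195, 0.27195
  X=1: 0.17169, 0.50000
  X=2: 0.34526, 0.47623
Sum of the 6 terms: H(X,Y) = 2.0371 bits

Chain rule check:
  H(X) + H(Y|X) = 1.4098 + 0.6273 = 2.0371 bits
  H(X,Y) = 2.0371 bits
✓ Chain rule verified.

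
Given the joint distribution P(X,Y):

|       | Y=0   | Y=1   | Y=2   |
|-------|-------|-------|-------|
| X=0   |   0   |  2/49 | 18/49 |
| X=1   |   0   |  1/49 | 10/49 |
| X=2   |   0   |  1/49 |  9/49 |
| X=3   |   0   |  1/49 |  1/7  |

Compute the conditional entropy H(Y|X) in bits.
0.4745 bits

H(Y|X) = H(X,Y) - H(X)

H(X,Y) = -Σ_{x,y} P(x,y) log₂ P(x,y). Per-cell terms -P(x,y)·log₂P(x,y):
  X=0: 0.0000000, 0.1883555, 0.5307373
  X=1: 0.0000000, 0.1145859, 0.4679146
  X=2: 0.0000000, 0.1145859, 0.4490421
  X=3: 0.0000000, 0.1145859, 0.4010507
  (cells with P = 0 contribute 0)
Sum of the 12 terms: H(X,Y) = 2.380858 bits

Marginal of X (row sums):
  P(X=0) = 0 + 2/49 + 18/49 = 20/49
  P(X=1) = 0 + 1/49 + 10/49 = 11/49
  P(X=2) = 0 + 1/49 + 9/49 = 10/49
  P(X=3) = 0 + 1/49 + 1/7 = 8/49
H(X) = -[(20/49)·log₂(20/49) + (11/49)·log₂(11/49) + (10/49)·log₂(10/49) + (8/49)·log₂(8/49)]
  = 0.5276660 + 0.4838380 + 0.4679146 + 0.4268914 = 1.906310 bits

H(Y|X) = H(X,Y) - H(X) = 2.380858 - 1.906310 = 0.4745 bits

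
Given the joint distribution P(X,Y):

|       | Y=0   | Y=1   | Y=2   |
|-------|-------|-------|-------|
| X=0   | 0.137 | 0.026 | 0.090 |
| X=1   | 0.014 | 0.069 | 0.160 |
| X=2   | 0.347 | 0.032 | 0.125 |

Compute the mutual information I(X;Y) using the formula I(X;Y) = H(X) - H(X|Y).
0.2238 bits

I(X;Y) = H(X) - H(X|Y)

Marginal of X (row sums):
  P(X=0) = 0.137 + 0.026 + 0.090 = 0.253
  P(X=1) = 0.014 + 0.069 + 0.160 = 0.243
  P(X=2) = 0.347 + 0.032 + 0.125 = 0.504
H(X) = -[0.253·log₂(0.253) + 0.243·log₂(0.243) + 0.504·log₂(0.504)]
  = 0.5016 + 0.4960 + 0.4982 = 1.4958 bits

Marginal of Y (column sums):
  P(Y=0) = 0.137 + 0.014 + 0.347 = 0.498
  P(Y=1) = 0.026 + 0.069 + 0.032 = 0.127
  P(Y=2) = 0.090 + 0.160 + 0.125 = 0.375
H(X|Y) = Σ_y P(y)·H(X|Y=y):
  Y=0: P(Y=0) = 0.498, P(X|Y=0) = (137/498, 7/249, 347/498) → H(X|Y=0) = 1.0203
  Y=1: P(Y=1) = 0.127, P(X|Y=1) = (26/127, 69/127, 32/127) → H(X|Y=1) = 1.4477
  Y=2: P(Y=2) = 0.375, P(X|Y=2) = (6/25, 32/75, 1/3) → H(X|Y=2) = 1.5468
H(X|Y) = 0.498·1.0203 + 0.127·1.4477 + 0.375·1.5468 = 1.2720 bits

I(X;Y) = H(X) - H(X|Y) = 1.4958 - 1.2720 = 0.2238 bits

Cross-check via I(X;Y) = H(X) + H(Y) - H(X,Y): computing H(Y) from the column sums and H(X,Y) from the 9 cells in the same way gives H(Y) = 1.4096 bits and H(X,Y) = 2.6816 bits, so
I(X;Y) = 1.4958 + 1.4096 - 2.6816 = 0.2238 bits ✓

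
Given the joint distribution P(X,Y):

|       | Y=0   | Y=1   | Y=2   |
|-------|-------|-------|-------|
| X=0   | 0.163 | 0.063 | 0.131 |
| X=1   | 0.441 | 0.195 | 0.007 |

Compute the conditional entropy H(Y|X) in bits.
1.1527 bits

H(Y|X) = H(X,Y) - H(X)

H(X,Y) = -Σ_{x,y} P(x,y) log₂ P(x,y). Per-cell terms -P(x,y)·log₂P(x,y):
  X=0: 0.4266, 0.2513, 0.3841
  X=1: 0.5209, 0.4599, 0.0501
Sum of the 6 terms: H(X,Y) = 2.0929 bits

Marginal of X (row sums):
  P(X=0) = 0.163 + 0.063 + 0.131 = 0.357
  P(X=1) = 0.441 + 0.195 + 0.007 = 0.643
H(X) = -[0.357·log₂(0.357) + 0.643·log₂(0.643)]
  = 0.5305 + 0.4097 = 0.9402 bits

H(Y|X) = H(X,Y) - H(X) = 2.0929 - 0.9402 = 1.1527 bits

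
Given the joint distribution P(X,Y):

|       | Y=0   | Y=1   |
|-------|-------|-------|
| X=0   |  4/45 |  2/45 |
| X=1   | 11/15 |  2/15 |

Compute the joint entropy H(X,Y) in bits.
1.2257 bits

H(X,Y) = -Σ_{x,y} P(x,y) log₂ P(x,y). Per-cell terms -P(x,y)·log₂P(x,y):
  X=0: 0.3104, 0.1996
  X=1: 0.3281, 0.3876
Sum of the 4 terms: H(X,Y) = 1.2257 bits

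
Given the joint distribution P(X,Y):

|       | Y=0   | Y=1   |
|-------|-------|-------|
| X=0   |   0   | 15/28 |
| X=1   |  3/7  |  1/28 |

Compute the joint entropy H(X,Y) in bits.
1.1780 bits

H(X,Y) = -Σ_{x,y} P(x,y) log₂ P(x,y). Per-cell terms -P(x,y)·log₂P(x,y):
  X=0: 0.0000, 0.4824
  X=1: 0.5239, 0.1717
  (cells with P = 0 contribute 0)
Sum of the 4 terms: H(X,Y) = 1.1780 bits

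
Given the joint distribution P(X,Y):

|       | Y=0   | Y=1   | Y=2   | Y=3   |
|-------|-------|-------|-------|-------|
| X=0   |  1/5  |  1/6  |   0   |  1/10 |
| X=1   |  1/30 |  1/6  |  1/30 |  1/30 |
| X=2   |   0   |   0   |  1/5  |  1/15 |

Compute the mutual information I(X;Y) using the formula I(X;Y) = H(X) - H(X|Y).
0.6288 bits

I(X;Y) = H(X) - H(X|Y)

Marginal of X (row sums):
  P(X=0) = 1/5 + 1/6 + 0 + 1/10 = 7/15
  P(X=1) = 1/30 + 1/6 + 1/30 + 1/30 = 4/15
  P(X=2) = 0 + 0 + 1/5 + 1/15 = 4/15
H(X) = -[(7/15)·log₂(7/15) + (4/15)·log₂(4/15) + (4/15)·log₂(4/15)]
  = 0.5131 + 0.5085 + 0.5085 = 1.5301 bits

Marginal of Y (column sums):
  P(Y=0) = 1/5 + 1/30 + 0 = 7/30
  P(Y=1) = 1/6 + 1/6 + 0 = 1/3
  P(Y=2) = 0 + 1/30 + 1/5 = 7/30
  P(Y=3) = 1/10 + 1/30 + 1/15 = 1/5
H(X|Y) = Σ_y P(y)·H(X|Y=y):
  Y=0: P(Y=0) = 7/30, P(X|Y=0) = (6/7, 1/7, 0) → H(X|Y=0) = 0.5917
  Y=1: P(Y=1) = 1/3, P(X|Y=1) = (1/2, 1/2, 0) → H(X|Y=1) = 1.0000
  Y=2: P(Y=2) = 7/30, P(X|Y=2) = (0, 1/7, 6/7) → H(X|Y=2) = 0.5917
  Y=3: P(Y=3) = 1/5, P(X|Y=3) = (1/2, 1/6, 1/3) → H(X|Y=3) = 1.4591
H(X|Y) = (7/30)·0.5917 + (1/3)·1.0000 + (7/30)·0.5917 + (1/5)·1.4591 = 0.9013 bits

I(X;Y) = H(X) - H(X|Y) = 1.5301 - 0.9013 = 0.6288 bits

Cross-check via I(X;Y) = H(X) + H(Y) - H(X,Y): computing H(Y) from the column sums and H(X,Y) from the 12 cells in the same way gives H(Y) = 1.9725 bits and H(X,Y) = 2.8738 bits, so
I(X;Y) = 1.5301 + 1.9725 - 2.8738 = 0.6288 bits ✓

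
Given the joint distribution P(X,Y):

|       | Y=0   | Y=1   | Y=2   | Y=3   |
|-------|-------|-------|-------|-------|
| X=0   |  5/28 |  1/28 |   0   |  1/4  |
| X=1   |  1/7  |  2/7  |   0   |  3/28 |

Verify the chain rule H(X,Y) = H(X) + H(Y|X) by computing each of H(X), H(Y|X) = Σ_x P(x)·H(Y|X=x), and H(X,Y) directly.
H(X) = 0.9963 bits, H(Y|X) = 1.3819 bits, H(X,Y) = 2.3782 bits

Marginal of X (row sums):
  P(X=0) = 5/28 + 1/28 + 0 + 1/4 = 13/28
  P(X=1) = 1/7 + 2/7 + 0 + 3/28 = 15/28
H(X) = -[(13/28)·log₂(13/28) + (15/28)·log₂(15/28)]
  = 0.51392 + 0.48239 = 0.9963 bits

H(Y|X) = Σ_x P(x)·H(Y|X=x):
  X=0: P(X=0) = 13/28, P(Y|X=0) = (5/13, 1/13, 0, 7/13) → H(Y|X=0) = 1.29574
  X=1: P(X=1) = 15/28, P(Y|X=1) = (4/15, 8/15, 0, 1/5) → H(Y|X=1) = 1.45656
H(Y|X) = (13/28)·1.29574 + (15/28)·1.45656 = 1.3819 bits

H(X,Y) = -Σ_{x,y} P(x,y) log₂ P(x,y). Per-cell terms -P(x,y)·log₂P(x,y):
  X=0: 0.44383, 0.17169, 0.00000, 0.50000
  X=1: 0.40105, 0.51639, 0.00000, 0.34526
  (cells with P = 0 contribute 0)
Sum of the 8 terms: H(X,Y) = 2.3782 bits

Chain rule check:
  H(X) + H(Y|X) = 0.9963 + 1.3819 = 2.3782 bits
  H(X,Y) = 2.3782 bits
✓ Chain rule verified.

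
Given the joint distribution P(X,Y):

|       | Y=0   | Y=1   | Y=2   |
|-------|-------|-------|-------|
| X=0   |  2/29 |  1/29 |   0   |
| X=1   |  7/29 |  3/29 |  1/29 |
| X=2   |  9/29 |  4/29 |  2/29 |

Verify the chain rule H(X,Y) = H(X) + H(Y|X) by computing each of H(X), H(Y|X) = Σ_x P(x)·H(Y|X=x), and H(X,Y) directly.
H(X) = 1.3610 bits, H(Y|X) = 1.2578 bits, H(X,Y) = 2.6188 bits

Marginal of X (row sums):
  P(X=0) = 2/29 + 1/29 + 0 = 3/29
  P(X=1) = 7/29 + 3/29 + 1/29 = 11/29
  P(X=2) = 9/29 + 4/29 + 2/29 = 15/29
H(X) = -[(3/29)·log₂(3/29) + (11/29)·log₂(11/29) + (15/29)·log₂(15/29)]
  = 0.33859 + 0.53048 + 0.49194 = 1.3610 bits

H(Y|X) = Σ_x P(x)·H(Y|X=x):
  X=0: P(X=0) = 3/29, P(Y|X=0) = (2/3, 1/3, 0) → H(Y|X=0) = 0.91830
  X=1: P(X=1) = 11/29, P(Y|X=1) = (7/11, 3/11, 1/11) → H(Y|X=1) = 1.24067
  X=2: P(X=2) = 15/29, P(Y|X=2) = (3/5, 4/15, 2/15) → H(Y|X=2) = 1.33827
H(Y|X) = (3/29)·0.91830 + (11/29)·1.24067 + (15/29)·1.33827 = 1.2578 bits

H(X,Y) = -Σ_{x,y} P(x,y) log₂ P(x,y). Per-cell terms -P(x,y)·log₂P(x,y):
  X=0: 0.26607, 0.16752, 0.00000
  X=1: 0.49498, 0.33859, 0.16752
  X=2: 0.52388, 0.39420, 0.26607
  (cells with P = 0 contribute 0)
Sum of the 9 terms: H(X,Y) = 2.6188 bits

Chain rule check:
  H(X) + H(Y|X) = 1.3610 + 1.2578 = 2.6188 bits
  H(X,Y) = 2.6188 bits
✓ Chain rule verified.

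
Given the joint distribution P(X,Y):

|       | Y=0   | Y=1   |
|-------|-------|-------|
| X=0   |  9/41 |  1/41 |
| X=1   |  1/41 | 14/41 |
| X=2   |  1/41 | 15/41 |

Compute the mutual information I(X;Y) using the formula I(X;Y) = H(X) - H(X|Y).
0.4637 bits

I(X;Y) = H(X) - H(X|Y)

Marginal of X (row sums):
  P(X=0) = 9/41 + 1/41 = 10/41
  P(X=1) = 1/41 + 14/41 = 15/41
  P(X=2) = 1/41 + 15/41 = 16/41
H(X) = -[(10/41)·log₂(10/41) + (15/41)·log₂(15/41) + (16/41)·log₂(16/41)]
  = 0.4965 + 0.5307 + 0.5298 = 1.5570 bits

Marginal of Y (column sums):
  P(Y=0) = 9/41 + 1/41 + 1/41 = 11/41
  P(Y=1) = 1/41 + 14/41 + 15/41 = 30/41
H(X|Y) = Σ_y P(y)·H(X|Y=y):
  Y=0: P(Y=0) = 11/41, P(X|Y=0) = (9/11, 1/11, 1/11) → H(X|Y=0) = 0.8659
  Y=1: P(Y=1) = 30/41, P(X|Y=1) = (1/30, 7/15, 1/2) → H(X|Y=1) = 1.1767
H(X|Y) = (11/41)·0.8659 + (30/41)·1.1767 = 1.0933 bits

I(X;Y) = H(X) - H(X|Y) = 1.5570 - 1.0933 = 0.4637 bits

Cross-check via I(X;Y) = H(X) + H(Y) - H(X,Y): computing H(Y) from the column sums and H(X,Y) from the 6 cells in the same way gives H(Y) = 0.8390 bits and H(X,Y) = 1.9323 bits, so
I(X;Y) = 1.5570 + 0.8390 - 1.9323 = 0.4637 bits ✓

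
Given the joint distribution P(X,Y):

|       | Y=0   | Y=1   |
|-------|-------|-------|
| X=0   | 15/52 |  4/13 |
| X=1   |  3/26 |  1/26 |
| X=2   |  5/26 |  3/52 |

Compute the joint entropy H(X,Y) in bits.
2.2757 bits

H(X,Y) = -Σ_{x,y} P(x,y) log₂ P(x,y). Per-cell terms -P(x,y)·log₂P(x,y):
  X=0: 0.5174, 0.5232
  X=1: 0.3595, 0.1808
  X=2: 0.4574, 0.2374
Sum of the 6 terms: H(X,Y) = 2.2757 bits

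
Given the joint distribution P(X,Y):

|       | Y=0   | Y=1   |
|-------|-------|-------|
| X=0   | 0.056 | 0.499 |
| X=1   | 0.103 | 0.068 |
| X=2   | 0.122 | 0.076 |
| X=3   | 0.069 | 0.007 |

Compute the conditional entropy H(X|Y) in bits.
1.3698 bits

H(X|Y) = H(X,Y) - H(Y)

H(X,Y) = -Σ_{x,y} P(x,y) log₂ P(x,y). Per-cell terms -P(x,y)·log₂P(x,y):
  X=0: 0.23287, 0.50044
  X=1: 0.33777, 0.26373
  X=2: 0.37028, 0.28256
  X=3: 0.26615, 0.05011
Sum of the 8 terms: H(X,Y) = 2.3039 bits

Marginal of Y (column sums):
  P(Y=0) = 0.056 + 0.103 + 0.122 + 0.069 = 0.350
  P(Y=1) = 0.499 + 0.068 + 0.076 + 0.007 = 0.650
H(Y) = -[0.350·log₂(0.350) + 0.650·log₂(0.650)]
  = 0.53010 + 0.40397 = 0.9341 bits

H(X|Y) = H(X,Y) - H(Y) = 2.3039 - 0.9341 = 1.3698 bits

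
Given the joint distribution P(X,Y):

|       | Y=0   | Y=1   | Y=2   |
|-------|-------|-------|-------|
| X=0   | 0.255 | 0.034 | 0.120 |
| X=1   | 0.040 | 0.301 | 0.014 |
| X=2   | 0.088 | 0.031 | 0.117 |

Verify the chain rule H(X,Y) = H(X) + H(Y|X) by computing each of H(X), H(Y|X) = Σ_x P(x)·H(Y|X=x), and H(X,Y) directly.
H(X) = 1.5496 bits, H(Y|X) = 1.1055 bits, H(X,Y) = 2.6551 bits

Marginal of X (row sums):
  P(X=0) = 0.255 + 0.034 + 0.120 = 0.409
  P(X=1) = 0.040 + 0.301 + 0.014 = 0.355
  P(X=2) = 0.088 + 0.031 + 0.117 = 0.236
H(X) = -[0.409·log₂(0.409) + 0.355·log₂(0.355) + 0.236·log₂(0.236)]
  = 0.52754 + 0.53041 + 0.49162 = 1.5496 bits

H(Y|X) = Σ_x P(x)·H(Y|X=x):
  X=0: P(X=0) = 0.409, P(Y|X=0) = (255/409, 34/409, 120/409) → H(Y|X=0) = 1.24231
  X=1: P(X=1) = 0.355, P(Y|X=1) = (8/71, 301/355, 14/355) → H(Y|X=1) = 0.74069
  X=2: P(X=2) = 0.236, P(Y|X=2) = (22/59, 31/236, 117/236) → H(Y|X=2) = 1.41721
H(Y|X) = 0.409·1.24231 + 0.355·0.74069 + 0.236·1.41721 = 1.1055 bits

H(X,Y) = -Σ_{x,y} P(x,y) log₂ P(x,y). Per-cell terms -P(x,y)·log₂P(x,y):
  X=0: 0.50271, 0.16586, 0.36707
  X=1: 0.18575, 0.52138, 0.08622
  X=2: 0.30856, 0.15536, 0.36216
Sum of the 9 terms: H(X,Y) = 2.6551 bits

Chain rule check:
  H(X) + H(Y|X) = 1.5496 + 1.1055 = 2.6551 bits
  H(X,Y) = 2.6551 bits
✓ Chain rule verified.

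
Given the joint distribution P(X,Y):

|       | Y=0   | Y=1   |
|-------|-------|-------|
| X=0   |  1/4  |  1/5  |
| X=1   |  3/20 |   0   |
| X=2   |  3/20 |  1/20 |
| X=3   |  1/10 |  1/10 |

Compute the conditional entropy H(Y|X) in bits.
0.8082 bits

H(Y|X) = H(X,Y) - H(X)

H(X,Y) = -Σ_{x,y} P(x,y) log₂ P(x,y). Per-cell terms -P(x,y)·log₂P(x,y):
  X=0: 0.500000, 0.464386
  X=1: 0.410545, 0.000000
  X=2: 0.410545, 0.216096
  X=3: 0.332193, 0.332193
  (cells with P = 0 contribute 0)
Sum of the 8 terms: H(X,Y) = 2.66596 bits

Marginal of X (row sums):
  P(X=0) = 1/4 + 1/5 = 9/20
  P(X=1) = 3/20 + 0 = 3/20
  P(X=2) = 3/20 + 1/20 = 1/5
  P(X=3) = 1/10 + 1/10 = 1/5
H(X) = -[(9/20)·log₂(9/20) + (3/20)·log₂(3/20) + (1/5)·log₂(1/5) + (1/5)·log₂(1/5)]
  = 0.518401 + 0.410545 + 0.464386 + 0.464386 = 1.85772 bits

H(Y|X) = H(X,Y) - H(X) = 2.66596 - 1.85772 = 0.8082 bits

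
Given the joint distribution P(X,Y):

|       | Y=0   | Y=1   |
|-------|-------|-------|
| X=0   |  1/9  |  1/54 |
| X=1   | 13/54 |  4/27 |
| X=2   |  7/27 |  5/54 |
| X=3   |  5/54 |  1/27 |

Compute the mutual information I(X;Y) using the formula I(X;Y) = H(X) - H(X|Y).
0.0227 bits

I(X;Y) = H(X) - H(X|Y)

Marginal of X (row sums):
  P(X=0) = 1/9 + 1/54 = 7/54
  P(X=1) = 13/54 + 4/27 = 7/18
  P(X=2) = 7/27 + 5/54 = 19/54
  P(X=3) = 5/54 + 1/27 = 7/54
H(X) = -[(7/54)·log₂(7/54) + (7/18)·log₂(7/18) + (19/54)·log₂(19/54) + (7/54)·log₂(7/54)]
  = 0.3820876 + 0.5298884 + 0.5302267 + 0.3820876 = 1.824290 bits

Marginal of Y (column sums):
  P(Y=0) = 1/9 + 13/54 + 7/27 + 5/54 = 19/27
  P(Y=1) = 1/54 + 4/27 + 5/54 + 1/27 = 8/27
H(X|Y) = Σ_y P(y)·H(X|Y=y):
  Y=0: P(Y=0) = 19/27, P(X|Y=0) = (3/19, 13/38, 7/19, 5/38) → H(X|Y=0) = 1.8656091
  Y=1: P(Y=1) = 8/27, P(X|Y=1) = (1/16, 1/2, 5/16, 1/8) → H(X|Y=1) = 1.6493975
H(X|Y) = (19/27)·1.8656091 + (8/27)·1.6493975 = 1.801546 bits

I(X;Y) = H(X) - H(X|Y) = 1.824290 - 1.801546 = 0.0227 bits

Cross-check via I(X;Y) = H(X) + H(Y) - H(X,Y): computing H(Y) from the column sums and H(X,Y) from the 8 cells in the same way gives H(Y) = 0.876716 bits and H(X,Y) = 2.678263 bits, so
I(X;Y) = 1.824290 + 0.876716 - 2.678263 = 0.0227 bits ✓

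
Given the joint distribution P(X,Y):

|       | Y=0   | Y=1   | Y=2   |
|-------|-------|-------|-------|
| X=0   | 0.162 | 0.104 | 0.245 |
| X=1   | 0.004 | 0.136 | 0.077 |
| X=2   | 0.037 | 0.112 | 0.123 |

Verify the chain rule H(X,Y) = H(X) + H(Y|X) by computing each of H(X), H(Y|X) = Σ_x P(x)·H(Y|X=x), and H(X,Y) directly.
H(X) = 1.4842 bits, H(Y|X) = 1.3877 bits, H(X,Y) = 2.8719 bits

Marginal of X (row sums):
  P(X=0) = 0.162 + 0.104 + 0.245 = 0.511
  P(X=1) = 0.004 + 0.136 + 0.077 = 0.217
  P(X=2) = 0.037 + 0.112 + 0.123 = 0.272
H(X) = -[0.511·log₂(0.511) + 0.217·log₂(0.217) + 0.272·log₂(0.272)]
  = 0.4950 + 0.4783 + 0.5109 = 1.4842 bits

H(Y|X) = Σ_x P(x)·H(Y|X=x):
  X=0: P(X=0) = 0.511, P(Y|X=0) = (162/511, 104/511, 35/73) → H(Y|X=0) = 1.5013
  X=1: P(X=1) = 0.217, P(Y|X=1) = (4/217, 136/217, 11/31) → H(Y|X=1) = 1.0591
  X=2: P(X=2) = 0.272, P(Y|X=2) = (37/272, 7/17, 123/272) → H(Y|X=2) = 1.4363
H(Y|X) = 0.511·1.5013 + 0.217·1.0591 + 0.272·1.4363 = 1.3877 bits

H(X,Y) = -Σ_{x,y} P(x,y) log₂ P(x,y). Per-cell terms -P(x,y)·log₂P(x,y):
  X=0: 0.4254, 0.3396, 0.4971
  X=1: 0.0319, 0.3915, 0.2848
  X=2: 0.1760, 0.3537, 0.3719
Sum of the 9 terms: H(X,Y) = 2.8719 bits

Chain rule check:
  H(X) + H(Y|X) = 1.4842 + 1.3877 = 2.8719 bits
  H(X,Y) = 2.8719 bits
✓ Chain rule verified.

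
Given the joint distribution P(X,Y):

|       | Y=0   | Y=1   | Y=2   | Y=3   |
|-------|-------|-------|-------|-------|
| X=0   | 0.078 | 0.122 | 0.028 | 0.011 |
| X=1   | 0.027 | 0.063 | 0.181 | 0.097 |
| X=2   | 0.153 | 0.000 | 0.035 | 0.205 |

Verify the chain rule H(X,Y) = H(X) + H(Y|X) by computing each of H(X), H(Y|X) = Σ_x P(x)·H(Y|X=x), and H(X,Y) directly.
H(X) = 1.5538 bits, H(Y|X) = 1.5367 bits, H(X,Y) = 3.0905 bits

Marginal of X (row sums):
  P(X=0) = 0.078 + 0.122 + 0.028 + 0.011 = 0.239
  P(X=1) = 0.027 + 0.063 + 0.181 + 0.097 = 0.368
  P(X=2) = 0.153 + 0.000 + 0.035 + 0.205 = 0.393
H(X) = -[0.239·log₂(0.239) + 0.368·log₂(0.368) + 0.393·log₂(0.393)]
  = 0.49352 + 0.53074 + 0.52953 = 1.5538 bits

H(Y|X) = Σ_x P(x)·H(Y|X=x):
  X=0: P(X=0) = 0.239, P(Y|X=0) = (78/239, 122/239, 28/239, 11/239) → H(Y|X=0) = 1.58927
  X=1: P(X=1) = 0.368, P(Y|X=1) = (27/368, 63/368, 181/368, 97/368) → H(Y|X=1) = 1.72298
  X=2: P(X=2) = 0.393, P(Y|X=2) = (51/131, 0, 35/393, 205/393) → H(Y|X=2) = 1.33035
H(Y|X) = 0.239·1.58927 + 0.368·1.72298 + 0.393·1.33035 = 1.5367 bits

H(X,Y) = -Σ_{x,y} P(x,y) log₂ P(x,y). Per-cell terms -P(x,y)·log₂P(x,y):
  X=0: 0.28707, 0.37028, 0.14444, 0.07157
  X=1: 0.14069, 0.25128, 0.44633, 0.32649
  X=2: 0.41438, 0.00000, 0.16928, 0.46869
  (cells with P = 0 contribute 0)
Sum of the 12 terms: H(X,Y) = 3.0905 bits

Chain rule check:
  H(X) + H(Y|X) = 1.5538 + 1.5367 = 3.0905 bits
  H(X,Y) = 3.0905 bits
✓ Chain rule verified.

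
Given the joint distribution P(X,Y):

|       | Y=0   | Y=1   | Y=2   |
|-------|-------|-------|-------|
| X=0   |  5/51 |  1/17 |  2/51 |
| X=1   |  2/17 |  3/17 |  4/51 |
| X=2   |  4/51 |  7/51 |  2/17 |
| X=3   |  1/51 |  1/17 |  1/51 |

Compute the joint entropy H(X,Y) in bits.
3.3524 bits

H(X,Y) = -Σ_{x,y} P(x,y) log₂ P(x,y). Per-cell terms -P(x,y)·log₂P(x,y):
  X=0: 0.32848, 0.24044, 0.18323
  X=1: 0.36323, 0.44162, 0.28803
  X=2: 0.28803, 0.39324, 0.36323
  X=3: 0.11122, 0.24044, 0.11122
Sum of the 12 terms: H(X,Y) = 3.3524 bits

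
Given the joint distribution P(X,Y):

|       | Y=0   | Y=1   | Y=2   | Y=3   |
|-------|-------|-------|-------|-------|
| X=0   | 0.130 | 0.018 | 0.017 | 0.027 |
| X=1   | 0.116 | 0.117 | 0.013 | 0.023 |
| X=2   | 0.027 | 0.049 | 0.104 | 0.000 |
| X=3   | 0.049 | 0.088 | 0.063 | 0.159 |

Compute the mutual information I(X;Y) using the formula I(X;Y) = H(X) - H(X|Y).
0.3684 bits

I(X;Y) = H(X) - H(X|Y)

Marginal of X (row sums):
  P(X=0) = 0.130 + 0.018 + 0.017 + 0.027 = 0.192
  P(X=1) = 0.116 + 0.117 + 0.013 + 0.023 = 0.269
  P(X=2) = 0.027 + 0.049 + 0.104 + 0.000 = 0.180
  P(X=3) = 0.049 + 0.088 + 0.063 + 0.159 = 0.359
H(X) = -[0.192·log₂(0.192) + 0.269·log₂(0.269) + 0.180·log₂(0.180) + 0.359·log₂(0.359)]
  = 0.45712 + 0.50957 + 0.44531 + 0.53058 = 1.94258 bits

Marginal of Y (column sums):
  P(Y=0) = 0.130 + 0.116 + 0.027 + 0.049 = 0.322
  P(Y=1) = 0.018 + 0.117 + 0.049 + 0.088 = 0.272
  P(Y=2) = 0.017 + 0.013 + 0.104 + 0.063 = 0.197
  P(Y=3) = 0.027 + 0.023 + 0.000 + 0.159 = 0.209
H(X|Y) = Σ_y P(y)·H(X|Y=y):
  Y=0: P(Y=0) = 0.322, P(X|Y=0) = (65/161, 58/161, 27/322, 7/46) → H(X|Y=0) = 1.77211
  Y=1: P(Y=1) = 0.272, P(X|Y=1) = (9/136, 117/272, 49/272, 11/34) → H(X|Y=1) = 1.75496
  Y=2: P(Y=2) = 0.197, P(X|Y=2) = (17/197, 13/197, 104/197, 63/197) → H(X|Y=2) = 1.57633
  Y=3: P(Y=3) = 0.209, P(X|Y=3) = (27/209, 23/209, 0, 159/209) → H(X|Y=3) = 1.03189
H(X|Y) = 0.322·1.77211 + 0.272·1.75496 + 0.197·1.57633 + 0.209·1.03189 = 1.57417 bits

I(X;Y) = H(X) - H(X|Y) = 1.94258 - 1.57417 = 0.3684 bits

Cross-check via I(X;Y) = H(X) + H(Y) - H(X,Y): computing H(Y) from the column sums and H(X,Y) from the 16 cells in the same way gives H(Y) = 1.97106 bits and H(X,Y) = 3.54523 bits, so
I(X;Y) = 1.94258 + 1.97106 - 3.54523 = 0.3684 bits ✓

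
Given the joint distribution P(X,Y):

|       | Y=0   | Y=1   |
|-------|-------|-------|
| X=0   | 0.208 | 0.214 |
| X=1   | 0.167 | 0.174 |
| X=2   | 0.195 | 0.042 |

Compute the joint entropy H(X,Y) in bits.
2.4694 bits

H(X,Y) = -Σ_{x,y} P(x,y) log₂ P(x,y). Per-cell terms -P(x,y)·log₂P(x,y):
  X=0: 0.4712, 0.4760
  X=1: 0.4312, 0.4390
  X=2: 0.4599, 0.1921
Sum of the 6 terms: H(X,Y) = 2.4694 bits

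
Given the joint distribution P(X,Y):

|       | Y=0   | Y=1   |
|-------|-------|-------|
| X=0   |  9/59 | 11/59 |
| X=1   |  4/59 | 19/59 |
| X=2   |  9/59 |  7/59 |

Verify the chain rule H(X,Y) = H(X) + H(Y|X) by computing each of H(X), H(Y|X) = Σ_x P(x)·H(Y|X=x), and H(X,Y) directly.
H(X) = 1.5694 bits, H(Y|X) = 0.8645 bits, H(X,Y) = 2.4339 bits

Marginal of X (row sums):
  P(X=0) = 9/59 + 11/59 = 20/59
  P(X=1) = 4/59 + 19/59 = 23/59
  P(X=2) = 9/59 + 7/59 = 16/59
H(X) = -[(20/59)·log₂(20/59) + (23/59)·log₂(23/59) + (16/59)·log₂(16/59)]
  = 0.5291 + 0.5298 + 0.5105 = 1.5694 bits

H(Y|X) = Σ_x P(x)·H(Y|X=x):
  X=0: P(X=0) = 20/59, P(Y|X=0) = (9/20, 11/20) → H(Y|X=0) = 0.9928
  X=1: P(X=1) = 23/59, P(Y|X=1) = (4/23, 19/23) → H(Y|X=1) = 0.6666
  X=2: P(X=2) = 16/59, P(Y|X=2) = (9/16, 7/16) → H(Y|X=2) = 0.9887
H(Y|X) = (20/59)·0.9928 + (23/59)·0.6666 + (16/59)·0.9887 = 0.8645 bits

H(X,Y) = -Σ_{x,y} P(x,y) log₂ P(x,y). Per-cell terms -P(x,y)·log₂P(x,y):
  X=0: 0.4138, 0.4518
  X=1: 0.2632, 0.5264
  X=2: 0.4138, 0.3649
Sum of the 6 terms: H(X,Y) = 2.4339 bits

Chain rule check:
  H(X) + H(Y|X) = 1.5694 + 0.8645 = 2.4339 bits
  H(X,Y) = 2.4339 bits
✓ Chain rule verified.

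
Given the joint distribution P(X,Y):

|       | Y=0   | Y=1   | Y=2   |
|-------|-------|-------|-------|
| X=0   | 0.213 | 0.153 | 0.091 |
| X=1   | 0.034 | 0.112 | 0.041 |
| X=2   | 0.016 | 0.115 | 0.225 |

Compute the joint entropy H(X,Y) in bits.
2.8513 bits

H(X,Y) = -Σ_{x,y} P(x,y) log₂ P(x,y). Per-cell terms -P(x,y)·log₂P(x,y):
  X=0: 0.4752, 0.4144, 0.3147
  X=1: 0.1659, 0.3537, 0.1889
  X=2: 0.0955, 0.3588, 0.4842
Sum of the 9 terms: H(X,Y) = 2.8513 bits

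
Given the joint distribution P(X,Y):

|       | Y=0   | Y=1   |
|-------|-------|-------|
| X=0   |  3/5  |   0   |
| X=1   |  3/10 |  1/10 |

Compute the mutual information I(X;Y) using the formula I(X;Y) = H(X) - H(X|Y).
0.1445 bits

I(X;Y) = H(X) - H(X|Y)

Marginal of X (row sums):
  P(X=0) = 3/5 + 0 = 3/5
  P(X=1) = 3/10 + 1/10 = 2/5
H(X) = -[(3/5)·log₂(3/5) + (2/5)·log₂(2/5)]
  = 0.4422 + 0.5288 = 0.9710 bits

Marginal of Y (column sums):
  P(Y=0) = 3/5 + 3/10 = 9/10
  P(Y=1) = 0 + 1/10 = 1/10
H(X|Y) = Σ_y P(y)·H(X|Y=y):
  Y=0: P(Y=0) = 9/10, P(X|Y=0) = (2/3, 1/3) → H(X|Y=0) = 0.9183
  Y=1: P(Y=1) = 1/10, P(X|Y=1) = (0, 1) → H(X|Y=1) = 0.0000
H(X|Y) = (9/10)·0.9183 + (1/10)·0.0000 = 0.8265 bits

I(X;Y) = H(X) - H(X|Y) = 0.9710 - 0.8265 = 0.1445 bits

Cross-check via I(X;Y) = H(X) + H(Y) - H(X,Y): computing H(Y) from the column sums and H(X,Y) from the 4 cells in the same way gives H(Y) = 0.4690 bits and H(X,Y) = 1.2955 bits, so
I(X;Y) = 0.9710 + 0.4690 - 1.2955 = 0.1445 bits ✓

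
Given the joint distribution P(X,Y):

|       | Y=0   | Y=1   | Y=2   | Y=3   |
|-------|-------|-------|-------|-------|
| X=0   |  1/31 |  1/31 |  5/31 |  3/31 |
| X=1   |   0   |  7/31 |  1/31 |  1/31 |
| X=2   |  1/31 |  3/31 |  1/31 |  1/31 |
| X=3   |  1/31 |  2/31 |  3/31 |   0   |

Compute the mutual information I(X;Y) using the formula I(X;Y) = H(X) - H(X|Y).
0.3435 bits

I(X;Y) = H(X) - H(X|Y)

Marginal of X (row sums):
  P(X=0) = 1/31 + 1/31 + 5/31 + 3/31 = 10/31
  P(X=1) = 0 + 7/31 + 1/31 + 1/31 = 9/31
  P(X=2) = 1/31 + 3/31 + 1/31 + 1/31 = 6/31
  P(X=3) = 1/31 + 2/31 + 3/31 + 0 = 6/31
H(X) = -[(10/31)·log₂(10/31) + (9/31)·log₂(9/31) + (6/31)·log₂(6/31) + (6/31)·log₂(6/31)]
  = 0.5265 + 0.5180 + 0.4586 + 0.4586 = 1.9617 bits

Marginal of Y (column sums):
  P(Y=0) = 1/31 + 0 + 1/31 + 1/31 = 3/31
  P(Y=1) = 1/31 + 7/31 + 3/31 + 2/31 = 13/31
  P(Y=2) = 5/31 + 1/31 + 1/31 + 3/31 = 10/31
  P(Y=3) = 3/31 + 1/31 + 1/31 + 0 = 5/31
H(X|Y) = Σ_y P(y)·H(X|Y=y):
  Y=0: P(Y=0) = 3/31, P(X|Y=0) = (1/3, 0, 1/3, 1/3) → H(X|Y=0) = 1.5850
  Y=1: P(Y=1) = 13/31, P(X|Y=1) = (1/13, 7/13, 3/13, 2/13) → H(X|Y=1) = 1.6692
  Y=2: P(Y=2) = 10/31, P(X|Y=2) = (1/2, 1/10, 1/10, 3/10) → H(X|Y=2) = 1.6855
  Y=3: P(Y=3) = 5/31, P(X|Y=3) = (3/5, 1/5, 1/5, 0) → H(X|Y=3) = 1.3710
H(X|Y) = (3/31)·1.5850 + (13/31)·1.6692 + (10/31)·1.6855 + (5/31)·1.3710 = 1.6182 bits

I(X;Y) = H(X) - H(X|Y) = 1.9617 - 1.6182 = 0.3435 bits

Cross-check via I(X;Y) = H(X) + H(Y) - H(X,Y): computing H(Y) from the column sums and H(X,Y) from the 16 cells in the same way gives H(Y) = 1.8029 bits and H(X,Y) = 3.4211 bits, so
I(X;Y) = 1.9617 + 1.8029 - 3.4211 = 0.3435 bits ✓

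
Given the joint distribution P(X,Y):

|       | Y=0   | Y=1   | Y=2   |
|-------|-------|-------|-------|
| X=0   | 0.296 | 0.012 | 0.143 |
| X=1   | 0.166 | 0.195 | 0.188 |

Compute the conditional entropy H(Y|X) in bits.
1.3479 bits

H(Y|X) = H(X,Y) - H(X)

H(X,Y) = -Σ_{x,y} P(x,y) log₂ P(x,y). Per-cell terms -P(x,y)·log₂P(x,y):
  X=0: 0.5199, 0.0766, 0.4012
  X=1: 0.4301, 0.4599, 0.4533
Sum of the 6 terms: H(X,Y) = 2.3410 bits

Marginal of X (row sums):
  P(X=0) = 0.296 + 0.012 + 0.143 = 0.451
  P(X=1) = 0.166 + 0.195 + 0.188 = 0.549
H(X) = -[0.451·log₂(0.451) + 0.549·log₂(0.549)]
  = 0.5181 + 0.4750 = 0.9931 bits

H(Y|X) = H(X,Y) - H(X) = 2.3410 - 0.9931 = 1.3479 bits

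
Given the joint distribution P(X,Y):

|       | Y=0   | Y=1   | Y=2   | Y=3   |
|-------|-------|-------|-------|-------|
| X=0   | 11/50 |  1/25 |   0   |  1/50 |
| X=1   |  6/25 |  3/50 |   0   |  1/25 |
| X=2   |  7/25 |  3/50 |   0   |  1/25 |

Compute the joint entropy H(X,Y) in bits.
2.6461 bits

H(X,Y) = -Σ_{x,y} P(x,y) log₂ P(x,y). Per-cell terms -P(x,y)·log₂P(x,y):
  X=0: 0.48057, 0.18575, 0.00000, 0.11288
  X=1: 0.49413, 0.24353, 0.00000, 0.18575
  X=2: 0.51422, 0.24353, 0.00000, 0.18575
  (cells with P = 0 contribute 0)
Sum of the 12 terms: H(X,Y) = 2.6461 bits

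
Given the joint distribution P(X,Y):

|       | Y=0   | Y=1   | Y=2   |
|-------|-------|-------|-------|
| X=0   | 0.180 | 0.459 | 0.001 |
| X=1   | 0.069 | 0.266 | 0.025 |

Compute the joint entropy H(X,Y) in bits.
1.8783 bits

H(X,Y) = -Σ_{x,y} P(x,y) log₂ P(x,y). Per-cell terms -P(x,y)·log₂P(x,y):
  X=0: 0.44531, 0.51566, 0.00997
  X=1: 0.26615, 0.50819, 0.13305
Sum of the 6 terms: H(X,Y) = 1.8783 bits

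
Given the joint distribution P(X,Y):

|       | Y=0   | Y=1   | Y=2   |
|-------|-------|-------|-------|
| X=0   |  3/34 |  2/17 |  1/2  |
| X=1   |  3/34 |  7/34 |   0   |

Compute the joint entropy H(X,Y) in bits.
1.9508 bits

H(X,Y) = -Σ_{x,y} P(x,y) log₂ P(x,y). Per-cell terms -P(x,y)·log₂P(x,y):
  X=0: 0.309044, 0.363231, 0.500000
  X=1: 0.309044, 0.469434, 0.000000
  (cells with P = 0 contribute 0)
Sum of the 6 terms: H(X,Y) = 1.9508 bits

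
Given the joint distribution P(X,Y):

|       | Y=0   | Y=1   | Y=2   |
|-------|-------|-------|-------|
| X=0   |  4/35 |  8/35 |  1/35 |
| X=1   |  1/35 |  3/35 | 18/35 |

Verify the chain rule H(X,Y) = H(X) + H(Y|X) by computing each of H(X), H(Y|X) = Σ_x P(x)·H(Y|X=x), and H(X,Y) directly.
H(X) = 0.9518 bits, H(Y|X) = 0.9828 bits, H(X,Y) = 1.9346 bits

Marginal of X (row sums):
  P(X=0) = 4/35 + 8/35 + 1/35 = 13/35
  P(X=1) = 1/35 + 3/35 + 18/35 = 22/35
H(X) = -[(13/35)·log₂(13/35) + (22/35)·log₂(22/35)]
  = 0.53071 + 0.42105 = 0.9518 bits

H(Y|X) = Σ_x P(x)·H(Y|X=x):
  X=0: P(X=0) = 13/35, P(Y|X=0) = (4/13, 8/13, 1/13) → H(Y|X=0) = 1.23890
  X=1: P(X=1) = 22/35, P(Y|X=1) = (1/22, 3/22, 9/11) → H(Y|X=1) = 0.83154
H(Y|X) = (13/35)·1.23890 + (22/35)·0.83154 = 0.9828 bits

H(X,Y) = -Σ_{x,y} P(x,y) log₂ P(x,y). Per-cell terms -P(x,y)·log₂P(x,y):
  X=0: 0.35763, 0.48669, 0.14655
  X=1: 0.14655, 0.30380, 0.49338
Sum of the 6 terms: H(X,Y) = 1.9346 bits

Chain rule check:
  H(X) + H(Y|X) = 0.9518 + 0.9828 = 1.9346 bits
  H(X,Y) = 1.9346 bits
✓ Chain rule verified.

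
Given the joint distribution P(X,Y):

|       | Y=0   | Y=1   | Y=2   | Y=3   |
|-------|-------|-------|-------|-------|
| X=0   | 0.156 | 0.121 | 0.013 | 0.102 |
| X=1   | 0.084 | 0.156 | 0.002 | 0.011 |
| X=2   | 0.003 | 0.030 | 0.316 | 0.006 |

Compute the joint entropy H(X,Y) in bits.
2.7584 bits

H(X,Y) = -Σ_{x,y} P(x,y) log₂ P(x,y). Per-cell terms -P(x,y)·log₂P(x,y):
  X=0: 0.41814, 0.36868, 0.08145, 0.33592
  X=1: 0.30017, 0.41814, 0.01793, 0.07157
  X=2: 0.02514, 0.15177, 0.52519, 0.04428
Sum of the 12 terms: H(X,Y) = 2.7584 bits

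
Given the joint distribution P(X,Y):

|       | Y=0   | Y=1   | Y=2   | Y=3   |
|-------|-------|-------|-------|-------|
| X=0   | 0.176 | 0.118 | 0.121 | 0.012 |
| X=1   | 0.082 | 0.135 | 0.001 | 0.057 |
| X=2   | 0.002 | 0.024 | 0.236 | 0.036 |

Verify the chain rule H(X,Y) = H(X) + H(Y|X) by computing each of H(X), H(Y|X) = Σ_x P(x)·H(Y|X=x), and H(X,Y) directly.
H(X) = 1.5569 bits, H(Y|X) = 1.4360 bits, H(X,Y) = 2.9929 bits

Marginal of X (row sums):
  P(X=0) = 0.176 + 0.118 + 0.121 + 0.012 = 0.427
  P(X=1) = 0.082 + 0.135 + 0.001 + 0.057 = 0.275
  P(X=2) = 0.002 + 0.024 + 0.236 + 0.036 = 0.298
H(X) = -[0.427·log₂(0.427) + 0.275·log₂(0.275) + 0.298·log₂(0.298)]
  = 0.524224 + 0.512187 + 0.520491 = 1.5569 bits

H(Y|X) = Σ_x P(x)·H(Y|X=x):
  X=0: P(X=0) = 0.427, P(Y|X=0) = (176/427, 118/427, 121/427, 12/427) → H(Y|X=0) = 1.700121
  X=1: P(X=1) = 0.275, P(Y|X=1) = (82/275, 27/55, 1/275, 57/275) → H(Y|X=1) = 1.524509
  X=2: P(X=2) = 0.298, P(Y|X=2) = (1/149, 12/149, 118/149, 18/149) → H(Y|X=2) = 0.976014
H(Y|X) = 0.427·1.700121 + 0.275·1.524509 + 0.298·0.976014 = 1.4360 bits

H(X,Y) = -Σ_{x,y} P(x,y) log₂ P(x,y). Per-cell terms -P(x,y)·log₂P(x,y):
  X=0: 0.441118, 0.363811, 0.368677, 0.076570
  X=1: 0.295875, 0.390011, 0.009966, 0.235575
  X=2: 0.017932, 0.129140, 0.491621, 0.172651
Sum of the 12 terms: H(X,Y) = 2.9929 bits

Chain rule check:
  H(X) + H(Y|X) = 1.5569 + 1.4360 = 2.9929 bits
  H(X,Y) = 2.9929 bits
✓ Chain rule verified.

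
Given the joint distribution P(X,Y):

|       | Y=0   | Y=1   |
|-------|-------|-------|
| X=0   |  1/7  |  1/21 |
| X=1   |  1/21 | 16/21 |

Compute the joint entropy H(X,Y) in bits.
1.1183 bits

H(X,Y) = -Σ_{x,y} P(x,y) log₂ P(x,y). Per-cell terms -P(x,y)·log₂P(x,y):
  X=0: 0.40105, 0.20916
  X=1: 0.20916, 0.29891
Sum of the 4 terms: H(X,Y) = 1.1183 bits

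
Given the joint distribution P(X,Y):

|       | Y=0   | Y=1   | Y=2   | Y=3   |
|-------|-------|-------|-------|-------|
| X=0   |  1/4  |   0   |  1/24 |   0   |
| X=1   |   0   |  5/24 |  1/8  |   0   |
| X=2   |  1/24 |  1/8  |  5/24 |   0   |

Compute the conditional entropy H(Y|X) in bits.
0.9976 bits

H(Y|X) = H(X,Y) - H(X)

H(X,Y) = -Σ_{x,y} P(x,y) log₂ P(x,y). Per-cell terms -P(x,y)·log₂P(x,y):
  X=0: 0.5000, 0.0000, 0.1910, 0.0000
  X=1: 0.0000, 0.4715, 0.3750, 0.0000
  X=2: 0.1910, 0.3750, 0.4715, 0.0000
  (cells with P = 0 contribute 0)
Sum of the 12 terms: H(X,Y) = 2.5750 bits

Marginal of X (row sums):
  P(X=0) = 1/4 + 0 + 1/24 + 0 = 7/24
  P(X=1) = 0 + 5/24 + 1/8 + 0 = 1/3
  P(X=2) = 1/24 + 1/8 + 5/24 + 0 = 3/8
H(X) = -[(7/24)·log₂(7/24) + (1/3)·log₂(1/3) + (3/8)·log₂(3/8)]
  = 0.5185 + 0.5283 + 0.5306 = 1.5774 bits

H(Y|X) = H(X,Y) - H(X) = 2.5750 - 1.5774 = 0.9976 bits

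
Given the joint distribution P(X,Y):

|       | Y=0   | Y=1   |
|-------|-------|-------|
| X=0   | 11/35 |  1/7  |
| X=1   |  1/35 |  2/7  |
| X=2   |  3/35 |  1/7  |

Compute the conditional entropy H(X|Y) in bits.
1.3084 bits

H(X|Y) = H(X,Y) - H(Y)

H(X,Y) = -Σ_{x,y} P(x,y) log₂ P(x,y). Per-cell terms -P(x,y)·log₂P(x,y):
  X=0: 0.52481, 0.40105
  X=1: 0.14655, 0.51639
  X=2: 0.30380, 0.40105
Sum of the 6 terms: H(X,Y) = 2.29365 bits

Marginal of Y (column sums):
  P(Y=0) = 11/35 + 1/35 + 3/35 = 3/7
  P(Y=1) = 1/7 + 2/7 + 1/7 = 4/7
H(Y) = -[(3/7)·log₂(3/7) + (4/7)·log₂(4/7)]
  = 0.52388 + 0.46135 = 0.98523 bits

H(X|Y) = H(X,Y) - H(Y) = 2.29365 - 0.98523 = 1.3084 bits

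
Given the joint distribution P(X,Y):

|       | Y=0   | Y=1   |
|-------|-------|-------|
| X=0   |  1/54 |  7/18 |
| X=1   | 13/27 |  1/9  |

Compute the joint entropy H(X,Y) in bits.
1.4964 bits

H(X,Y) = -Σ_{x,y} P(x,y) log₂ P(x,y). Per-cell terms -P(x,y)·log₂P(x,y):
  X=0: 0.1066, 0.5299
  X=1: 0.5077, 0.3522
Sum of the 4 terms: H(X,Y) = 1.4964 bits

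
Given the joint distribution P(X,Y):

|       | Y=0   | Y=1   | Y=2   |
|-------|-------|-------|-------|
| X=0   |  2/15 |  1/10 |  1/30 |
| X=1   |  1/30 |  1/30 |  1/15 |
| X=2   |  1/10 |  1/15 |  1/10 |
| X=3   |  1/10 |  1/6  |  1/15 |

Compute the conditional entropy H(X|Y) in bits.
1.8493 bits

H(X|Y) = H(X,Y) - H(Y)

H(X,Y) = -Σ_{x,y} P(x,y) log₂ P(x,y). Per-cell terms -P(x,y)·log₂P(x,y):
  X=0: 0.387585, 0.332193, 0.163563
  X=1: 0.163563, 0.163563, 0.260459
  X=2: 0.332193, 0.260459, 0.332193
  X=3: 0.332193, 0.430827, 0.260459
Sum of the 12 terms: H(X,Y) = 3.41925 bits

Marginal of Y (column sums):
  P(Y=0) = 2/15 + 1/30 + 1/10 + 1/10 = 11/30
  P(Y=1) = 1/10 + 1/30 + 1/15 + 1/6 = 11/30
  P(Y=2) = 1/30 + 1/15 + 1/10 + 1/15 = 4/15
H(Y) = -[(11/30)·log₂(11/30) + (11/30)·log₂(11/30) + (4/15)·log₂(4/15)]
  = 0.530735 + 0.530735 + 0.508504 = 1.56997 bits

H(X|Y) = H(X,Y) - H(Y) = 3.41925 - 1.56997 = 1.8493 bits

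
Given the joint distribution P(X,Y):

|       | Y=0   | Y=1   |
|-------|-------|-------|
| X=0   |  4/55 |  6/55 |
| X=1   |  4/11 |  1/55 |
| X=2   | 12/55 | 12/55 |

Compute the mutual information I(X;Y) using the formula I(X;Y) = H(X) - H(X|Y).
0.2116 bits

I(X;Y) = H(X) - H(X|Y)

Marginal of X (row sums):
  P(X=0) = 4/55 + 6/55 = 2/11
  P(X=1) = 4/11 + 1/55 = 21/55
  P(X=2) = 12/55 + 12/55 = 24/55
H(X) = -[(2/11)·log₂(2/11) + (21/55)·log₂(21/55) + (24/55)·log₂(24/55)]
  = 0.447169 + 0.530362 + 0.522064 = 1.499595 bits

Marginal of Y (column sums):
  P(Y=0) = 4/55 + 4/11 + 12/55 = 36/55
  P(Y=1) = 6/55 + 1/55 + 12/55 = 19/55
H(X|Y) = Σ_y P(y)·H(X|Y=y):
  Y=0: P(Y=0) = 36/55, P(X|Y=0) = (1/9, 5/9, 1/3) → H(X|Y=0) = 1.351644
  Y=1: P(Y=1) = 19/55, P(X|Y=1) = (6/19, 1/19, 12/19) → H(X|Y=1) = 1.167437
H(X|Y) = (36/55)·1.351644 + (19/55)·1.167437 = 1.288009 bits

I(X;Y) = H(X) - H(X|Y) = 1.499595 - 1.288009 = 0.2116 bits

Cross-check via I(X;Y) = H(X) + H(Y) - H(X,Y): computing H(Y) from the column sums and H(X,Y) from the 6 cells in the same way gives H(Y) = 0.929943 bits and H(X,Y) = 2.217952 bits, so
I(X;Y) = 1.499595 + 0.929943 - 2.217952 = 0.2116 bits ✓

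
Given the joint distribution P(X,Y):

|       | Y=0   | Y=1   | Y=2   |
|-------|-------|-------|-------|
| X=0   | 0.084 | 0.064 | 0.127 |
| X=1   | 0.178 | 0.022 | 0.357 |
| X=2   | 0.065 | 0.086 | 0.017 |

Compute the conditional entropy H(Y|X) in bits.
1.2728 bits

H(Y|X) = H(X,Y) - H(X)

H(X,Y) = -Σ_{x,y} P(x,y) log₂ P(x,y). Per-cell terms -P(x,y)·log₂P(x,y):
  X=0: 0.30017, 0.25381, 0.37809
  X=1: 0.44323, 0.12114, 0.53050
  X=2: 0.25632, 0.30440, 0.09993
Sum of the 9 terms: H(X,Y) = 2.6876 bits

Marginal of X (row sums):
  P(X=0) = 0.084 + 0.064 + 0.127 = 0.275
  P(X=1) = 0.178 + 0.022 + 0.357 = 0.557
  P(X=2) = 0.065 + 0.086 + 0.017 = 0.168
H(X) = -[0.275·log₂(0.275) + 0.557·log₂(0.557) + 0.168·log₂(0.168)]
  = 0.51219 + 0.47025 + 0.43234 = 1.4148 bits

H(Y|X) = H(X,Y) - H(X) = 2.6876 - 1.4148 = 1.2728 bits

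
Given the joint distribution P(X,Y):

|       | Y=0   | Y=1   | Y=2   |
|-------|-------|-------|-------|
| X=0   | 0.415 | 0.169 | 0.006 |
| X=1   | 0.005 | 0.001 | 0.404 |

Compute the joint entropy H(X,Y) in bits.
1.5808 bits

H(X,Y) = -Σ_{x,y} P(x,y) log₂ P(x,y). Per-cell terms -P(x,y)·log₂P(x,y):
  X=0: 0.52656, 0.43347, 0.04428
  X=1: 0.03822, 0.00997, 0.52826
Sum of the 6 terms: H(X,Y) = 1.5808 bits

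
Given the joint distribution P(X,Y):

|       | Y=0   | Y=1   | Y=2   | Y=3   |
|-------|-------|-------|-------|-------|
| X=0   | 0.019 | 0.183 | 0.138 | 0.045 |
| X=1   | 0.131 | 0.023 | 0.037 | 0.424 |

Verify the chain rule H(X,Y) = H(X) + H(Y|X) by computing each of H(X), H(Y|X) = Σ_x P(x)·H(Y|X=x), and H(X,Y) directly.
H(X) = 0.9615 bits, H(Y|X) = 1.4013 bits, H(X,Y) = 2.3628 bits

Marginal of X (row sums):
  P(X=0) = 0.019 + 0.183 + 0.138 + 0.045 = 0.385
  P(X=1) = 0.131 + 0.023 + 0.037 + 0.424 = 0.615
H(X) = -[0.385·log₂(0.385) + 0.615·log₂(0.615)]
  = 0.5302 + 0.4313 = 0.9615 bits

H(Y|X) = Σ_x P(x)·H(Y|X=x):
  X=0: P(X=0) = 0.385, P(Y|X=0) = (19/385, 183/385, 138/385, 9/77) → H(Y|X=0) = 1.6168
  X=1: P(X=1) = 0.615, P(Y|X=1) = (131/615, 23/615, 37/615, 424/615) → H(Y|X=1) = 1.2664
H(Y|X) = 0.385·1.6168 + 0.615·1.2664 = 1.4013 bits

H(X,Y) = -Σ_{x,y} P(x,y) log₂ P(x,y). Per-cell terms -P(x,y)·log₂P(x,y):
  X=0: 0.1086, 0.4484, 0.3943, 0.2013
  X=1: 0.3841, 0.1252, 0.1760, 0.5249
Sum of the 8 terms: H(X,Y) = 2.3628 bits

Chain rule check:
  H(X) + H(Y|X) = 0.9615 + 1.4013 = 2.3628 bits
  H(X,Y) = 2.3628 bits
✓ Chain rule verified.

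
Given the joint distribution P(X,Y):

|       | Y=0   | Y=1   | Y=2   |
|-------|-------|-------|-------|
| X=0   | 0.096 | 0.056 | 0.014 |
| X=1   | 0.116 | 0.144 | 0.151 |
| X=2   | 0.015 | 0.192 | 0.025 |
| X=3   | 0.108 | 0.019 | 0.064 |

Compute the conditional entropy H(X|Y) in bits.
1.6509 bits

H(X|Y) = H(X,Y) - H(Y)

H(X,Y) = -Σ_{x,y} P(x,y) log₂ P(x,y). Per-cell terms -P(x,y)·log₂P(x,y):
  X=0: 0.32456, 0.23287, 0.08622
  X=1: 0.36051, 0.40260, 0.41183
  X=2: 0.09088, 0.45712, 0.13305
  X=3: 0.34678, 0.10864, 0.25381
Sum of the 12 terms: H(X,Y) = 3.2089 bits

Marginal of Y (column sums):
  P(Y=0) = 0.096 + 0.116 + 0.015 + 0.108 = 0.335
  P(Y=1) = 0.056 + 0.144 + 0.192 + 0.019 = 0.411
  P(Y=2) = 0.014 + 0.151 + 0.025 + 0.064 = 0.254
H(Y) = -[0.335·log₂(0.335) + 0.411·log₂(0.411) + 0.254·log₂(0.254)]
  = 0.52855 + 0.52723 + 0.50218 = 1.5580 bits

H(X|Y) = H(X,Y) - H(Y) = 3.2089 - 1.5580 = 1.6509 bits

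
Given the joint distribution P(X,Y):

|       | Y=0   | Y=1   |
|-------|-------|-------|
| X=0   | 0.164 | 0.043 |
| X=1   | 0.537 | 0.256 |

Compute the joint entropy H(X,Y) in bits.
1.6079 bits

H(X,Y) = -Σ_{x,y} P(x,y) log₂ P(x,y). Per-cell terms -P(x,y)·log₂P(x,y):
  X=0: 0.4278, 0.1952
  X=1: 0.4817, 0.5032
Sum of the 4 terms: H(X,Y) = 1.6079 bits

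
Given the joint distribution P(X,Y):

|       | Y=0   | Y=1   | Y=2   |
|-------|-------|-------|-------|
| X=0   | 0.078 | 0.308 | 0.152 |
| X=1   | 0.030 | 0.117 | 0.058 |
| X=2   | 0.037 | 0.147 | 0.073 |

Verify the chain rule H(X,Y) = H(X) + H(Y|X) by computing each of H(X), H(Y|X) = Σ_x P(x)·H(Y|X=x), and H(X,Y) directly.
H(X) = 1.4536 bits, H(Y|X) = 1.3803 bits, H(X,Y) = 2.8339 bits

Marginal of X (row sums):
  P(X=0) = 0.078 + 0.308 + 0.152 = 0.538
  P(X=1) = 0.030 + 0.117 + 0.058 = 0.205
  P(X=2) = 0.037 + 0.147 + 0.073 = 0.257
H(X) = -[0.538·log₂(0.538) + 0.205·log₂(0.205) + 0.257·log₂(0.257)]
  = 0.48115 + 0.46869 + 0.50376 = 1.4536 bits

H(Y|X) = Σ_x P(x)·H(Y|X=x):
  X=0: P(X=0) = 0.538, P(Y|X=0) = (39/269, 154/269, 76/269) → H(Y|X=0) = 1.37980
  X=1: P(X=1) = 0.205, P(Y|X=1) = (6/41, 117/205, 58/205) → H(Y|X=1) = 1.38288
  X=2: P(X=2) = 0.257, P(Y|X=2) = (37/257, 147/257, 73/257) → H(Y|X=2) = 1.37933
H(Y|X) = 0.538·1.37980 + 0.205·1.38288 + 0.257·1.37933 = 1.3803 bits

H(X,Y) = -Σ_{x,y} P(x,y) log₂ P(x,y). Per-cell terms -P(x,y)·log₂P(x,y):
  X=0: 0.28707, 0.52329, 0.41311
  X=1: 0.15177, 0.36216, 0.23825
  X=2: 0.17598, 0.40662, 0.27565
Sum of the 9 terms: H(X,Y) = 2.8339 bits

Chain rule check:
  H(X) + H(Y|X) = 1.4536 + 1.3803 = 2.8339 bits
  H(X,Y) = 2.8339 bits
✓ Chain rule verified.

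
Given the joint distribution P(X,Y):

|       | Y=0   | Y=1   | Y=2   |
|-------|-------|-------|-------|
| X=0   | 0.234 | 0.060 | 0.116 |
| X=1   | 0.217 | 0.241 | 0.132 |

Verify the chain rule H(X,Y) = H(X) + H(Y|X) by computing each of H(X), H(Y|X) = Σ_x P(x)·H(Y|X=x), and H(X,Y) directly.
H(X) = 0.9765 bits, H(Y|X) = 1.4766 bits, H(X,Y) = 2.4531 bits

Marginal of X (row sums):
  P(X=0) = 0.234 + 0.060 + 0.116 = 0.410
  P(X=1) = 0.217 + 0.241 + 0.132 = 0.590
H(X) = -[0.410·log₂(0.410) + 0.590·log₂(0.590)]
  = 0.52738 + 0.44912 = 0.9765 bits

H(Y|X) = Σ_x P(x)·H(Y|X=x):
  X=0: P(X=0) = 0.410, P(Y|X=0) = (117/205, 6/41, 58/205) → H(Y|X=0) = 1.38288
  X=1: P(X=1) = 0.590, P(Y|X=1) = (217/590, 241/590, 66/295) → H(Y|X=1) = 1.54165
H(Y|X) = 0.410·1.38288 + 0.590·1.54165 = 1.4766 bits

H(X,Y) = -Σ_{x,y} P(x,y) log₂ P(x,y). Per-cell terms -P(x,y)·log₂P(x,y):
  X=0: 0.49033, 0.24353, 0.36051
  X=1: 0.47832, 0.49475, 0.38562
Sum of the 6 terms: H(X,Y) = 2.4531 bits

Chain rule check:
  H(X) + H(Y|X) = 0.9765 + 1.4766 = 2.4531 bits
  H(X,Y) = 2.4531 bits
✓ Chain rule verified.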